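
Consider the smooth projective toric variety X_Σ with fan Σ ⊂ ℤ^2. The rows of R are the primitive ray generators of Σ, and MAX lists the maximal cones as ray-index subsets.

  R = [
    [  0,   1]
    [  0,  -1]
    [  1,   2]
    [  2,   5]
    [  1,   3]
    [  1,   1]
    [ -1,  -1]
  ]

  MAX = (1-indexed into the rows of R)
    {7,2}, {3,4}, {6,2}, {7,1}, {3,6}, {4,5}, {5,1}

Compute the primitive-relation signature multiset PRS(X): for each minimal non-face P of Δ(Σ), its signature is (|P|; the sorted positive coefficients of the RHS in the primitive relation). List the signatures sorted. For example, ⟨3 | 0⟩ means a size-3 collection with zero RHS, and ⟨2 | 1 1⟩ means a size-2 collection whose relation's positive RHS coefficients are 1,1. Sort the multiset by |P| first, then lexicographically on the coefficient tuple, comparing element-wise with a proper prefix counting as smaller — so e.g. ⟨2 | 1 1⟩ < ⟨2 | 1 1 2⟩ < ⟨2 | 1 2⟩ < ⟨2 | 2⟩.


Δ(Σ) — 7 vertices, 14 min non-faces:

  {1,2}:  v_{1} + v_{2} = 0  so sig = ⟨2 | 0⟩
  {6,7}:  v_{6} + v_{7} = 0  so sig = ⟨2 | 0⟩
  {1,3}:  v_{1} + v_{3} = v_{5}  so sig = ⟨2 | 1⟩
  {1,6}:  v_{1} + v_{6} = v_{3}  so sig = ⟨2 | 1⟩
  {2,3}:  v_{2} + v_{3} = v_{6}  so sig = ⟨2 | 1⟩
  {2,5}:  v_{2} + v_{5} = v_{3}  so sig = ⟨2 | 1⟩
  {3,5}:  v_{3} + v_{5} = v_{4}  so sig = ⟨2 | 1⟩
  {3,7}:  v_{3} + v_{7} = v_{1}  so sig = ⟨2 | 1⟩
  {4,7}:  v_{4} + v_{7} = v_{1} + v_{5}  so sig = ⟨2 | 1 1⟩
  {1,4}:  v_{1} + v_{4} = 2·v_{5}  so sig = ⟨2 | 2⟩
  {2,4}:  v_{2} + v_{4} = 2·v_{3}  so sig = ⟨2 | 2⟩
  {5,6}:  v_{5} + v_{6} = 2·v_{3}  so sig = ⟨2 | 2⟩
  {5,7}:  v_{5} + v_{7} = 2·v_{1}  so sig = ⟨2 | 2⟩
  {4,6}:  v_{4} + v_{6} = 3·v_{3}  so sig = ⟨2 | 3⟩

Signatures (|P|; sorted positive RHS coefficients), sorted:
[⟨2 | 0⟩, ⟨2 | 0⟩, ⟨2 | 1⟩, ⟨2 | 1⟩, ⟨2 | 1⟩, ⟨2 | 1⟩, ⟨2 | 1⟩, ⟨2 | 1⟩, ⟨2 | 1 1⟩, ⟨2 | 2⟩, ⟨2 | 2⟩, ⟨2 | 2⟩, ⟨2 | 2⟩, ⟨2 | 3⟩]


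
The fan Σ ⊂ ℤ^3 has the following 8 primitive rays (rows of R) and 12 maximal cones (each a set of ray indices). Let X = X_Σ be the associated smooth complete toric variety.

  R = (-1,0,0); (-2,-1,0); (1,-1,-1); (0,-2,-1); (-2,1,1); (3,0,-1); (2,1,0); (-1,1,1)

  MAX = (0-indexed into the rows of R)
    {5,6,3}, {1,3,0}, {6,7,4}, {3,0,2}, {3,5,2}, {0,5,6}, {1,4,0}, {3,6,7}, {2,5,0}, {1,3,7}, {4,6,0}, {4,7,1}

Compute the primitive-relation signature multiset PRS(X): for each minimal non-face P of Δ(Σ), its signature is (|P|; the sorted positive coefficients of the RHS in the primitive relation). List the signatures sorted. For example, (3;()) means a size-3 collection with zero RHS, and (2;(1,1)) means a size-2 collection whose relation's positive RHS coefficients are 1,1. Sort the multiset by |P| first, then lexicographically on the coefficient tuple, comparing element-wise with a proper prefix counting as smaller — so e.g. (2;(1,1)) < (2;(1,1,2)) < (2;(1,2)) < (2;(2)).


12 minimal non-faces of Δ(Σ) (on 8 rays):

  P={1,6}:  v_{1} + v_{6} = 0  ⇒ sig = (2;())
  P={2,7}:  v_{2} + v_{7} = 0  ⇒ sig = (2;())
  P={0,7}:  v_{0} + v_{7} = v_{4}  ⇒ sig = (2;(1))
  P={1,5}:  v_{1} + v_{5} = v_{2}  ⇒ sig = (2;(1))
  P={2,4}:  v_{2} + v_{4} = v_{0}  ⇒ sig = (2;(1))
  P={2,6}:  v_{2} + v_{6} = v_{5}  ⇒ sig = (2;(1))
  P={3,4}:  v_{3} + v_{4} = v_{1}  ⇒ sig = (2;(1))
  P={5,7}:  v_{5} + v_{7} = v_{6}  ⇒ sig = (2;(1))
  P={1,2}:  v_{1} + v_{2} = v_{0} + v_{3}  ⇒ sig = (2;(1,1))
  P={4,5}:  v_{4} + v_{5} = v_{0} + v_{6}  ⇒ sig = (2;(1,1))
  P={0,3,6}:  v_{0} + v_{3} + v_{6} = v_{2}  ⇒ sig = (3;(1))
  P={0,3,5}:  v_{0} + v_{3} + v_{5} = 2·v_{2}  ⇒ sig = (3;(2))

Sorted signature multiset PRS(X):
[(2;()), (2;()), (2;(1)), (2;(1)), (2;(1)), (2;(1)), (2;(1)), (2;(1)), (2;(1,1)), (2;(1,1)), (3;(1)), (3;(2))]


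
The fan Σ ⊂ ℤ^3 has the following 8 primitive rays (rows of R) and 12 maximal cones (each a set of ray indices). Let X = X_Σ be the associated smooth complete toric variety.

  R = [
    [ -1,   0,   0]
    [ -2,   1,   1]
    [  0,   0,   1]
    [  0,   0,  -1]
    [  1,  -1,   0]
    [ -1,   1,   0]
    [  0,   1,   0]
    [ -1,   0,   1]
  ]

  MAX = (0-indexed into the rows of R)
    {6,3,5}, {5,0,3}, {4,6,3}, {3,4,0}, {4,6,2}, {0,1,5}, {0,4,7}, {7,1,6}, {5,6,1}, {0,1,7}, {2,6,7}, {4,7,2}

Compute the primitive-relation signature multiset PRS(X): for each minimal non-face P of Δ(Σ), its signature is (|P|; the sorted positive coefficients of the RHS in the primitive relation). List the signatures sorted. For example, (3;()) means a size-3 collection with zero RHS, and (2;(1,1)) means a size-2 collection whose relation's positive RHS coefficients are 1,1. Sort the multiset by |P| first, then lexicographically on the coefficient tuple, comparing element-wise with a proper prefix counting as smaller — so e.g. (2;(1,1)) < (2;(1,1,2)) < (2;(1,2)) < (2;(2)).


Minimal non-faces — 11 found among 8 rays, 12 max cones:

  P = {2,3}:  v_{2} + v_{3} = 0  ⟹  sig = (2;())
  P = {4,5}:  v_{4} + v_{5} = 0  ⟹  sig = (2;())
  P = {0,2}:  v_{0} + v_{2} = v_{7}  ⟹  sig = (2;(1))
  P = {0,6}:  v_{0} + v_{6} = v_{5}  ⟹  sig = (2;(1))
  P = {1,4}:  v_{1} + v_{4} = v_{7}  ⟹  sig = (2;(1))
  P = {3,7}:  v_{3} + v_{7} = v_{0}  ⟹  sig = (2;(1))
  P = {5,7}:  v_{5} + v_{7} = v_{1}  ⟹  sig = (2;(1))
  P = {1,3}:  v_{1} + v_{3} = v_{0} + v_{5}  ⟹  sig = (2;(1,1))
  P = {2,5}:  v_{2} + v_{5} = v_{6} + v_{7}  ⟹  sig = (2;(1,1))
  P = {1,2}:  v_{1} + v_{2} = v_{6} + 2·v_{7}  ⟹  sig = (2;(1,2))
  P = {4,6,7}:  v_{4} + v_{6} + v_{7} = v_{2}  ⟹  sig = (3;(1))

Hence PRS(X_Σ) =
    (2;())
    (2;())
    (2;(1))
    (2;(1))
    (2;(1))
    (2;(1))
    (2;(1))
    (2;(1,1))
    (2;(1,1))
    (2;(1,2))
    (3;(1))


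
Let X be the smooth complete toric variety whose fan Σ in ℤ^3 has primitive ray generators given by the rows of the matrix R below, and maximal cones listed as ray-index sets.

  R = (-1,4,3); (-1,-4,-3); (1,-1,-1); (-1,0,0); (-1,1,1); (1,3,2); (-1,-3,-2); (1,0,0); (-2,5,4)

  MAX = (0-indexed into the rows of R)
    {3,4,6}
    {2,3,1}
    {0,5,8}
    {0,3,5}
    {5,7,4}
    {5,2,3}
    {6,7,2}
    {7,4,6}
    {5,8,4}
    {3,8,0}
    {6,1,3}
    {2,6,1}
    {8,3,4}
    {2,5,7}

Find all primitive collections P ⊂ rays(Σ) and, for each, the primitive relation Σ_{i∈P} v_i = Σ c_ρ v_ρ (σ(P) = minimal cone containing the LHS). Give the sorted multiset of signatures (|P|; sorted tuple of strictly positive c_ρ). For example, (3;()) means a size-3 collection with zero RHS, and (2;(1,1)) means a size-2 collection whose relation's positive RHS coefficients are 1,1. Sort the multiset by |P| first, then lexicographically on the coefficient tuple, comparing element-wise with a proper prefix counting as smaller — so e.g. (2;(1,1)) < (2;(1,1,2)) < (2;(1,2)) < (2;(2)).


18 minimal non-faces of Δ(Σ) (on 9 rays):

  {2,4}:  v_{2} + v_{4} = 0  ⇒ sig = (2;())
  {3,7}:  v_{3} + v_{7} = 0  ⇒ sig = (2;())
  {5,6}:  v_{5} + v_{6} = 0  ⇒ sig = (2;())
  {0,4}:  v_{0} + v_{4} = v_{8}  ⇒ sig = (2;(1))
  {2,8}:  v_{2} + v_{8} = v_{0}  ⇒ sig = (2;(1))
  {0,2}:  v_{0} + v_{2} = v_{3} + v_{5}  ⇒ sig = (2;(1,1))
  {0,6}:  v_{0} + v_{6} = v_{3} + v_{4}  ⇒ sig = (2;(1,1))
  {0,7}:  v_{0} + v_{7} = v_{4} + v_{5}  ⇒ sig = (2;(1,1))
  {1,4}:  v_{1} + v_{4} = v_{3} + v_{6}  ⇒ sig = (2;(1,1))
  {1,5}:  v_{1} + v_{5} = v_{2} + v_{3}  ⇒ sig = (2;(1,1))
  {1,7}:  v_{1} + v_{7} = v_{2} + v_{6}  ⇒ sig = (2;(1,1))
  {1,8}:  v_{1} + v_{8} = 2·v_{3} + v_{4}  ⇒ sig = (2;(1,2))
  {6,8}:  v_{6} + v_{8} = v_{3} + 2·v_{4}  ⇒ sig = (2;(1,2))
  {7,8}:  v_{7} + v_{8} = 2·v_{4} + v_{5}  ⇒ sig = (2;(1,2))
  {0,1}:  v_{0} + v_{1} = 2·v_{3}  ⇒ sig = (2;(2))
  {2,3,6}:  v_{2} + v_{3} + v_{6} = v_{1}  ⇒ sig = (3;(1))
  {3,4,5}:  v_{3} + v_{4} + v_{5} = v_{0}  ⇒ sig = (3;(1))
  {3,5,8}:  v_{3} + v_{5} + v_{8} = 2·v_{0}  ⇒ sig = (3;(2))

Hence PRS(X_Σ) =
    (2;())
    (2;())
    (2;())
    (2;(1))
    (2;(1))
    (2;(1,1))
    (2;(1,1))
    (2;(1,1))
    (2;(1,1))
    (2;(1,1))
    (2;(1,1))
    (2;(1,2))
    (2;(1,2))
    (2;(1,2))
    (2;(2))
    (3;(1))
    (3;(1))
    (3;(2))


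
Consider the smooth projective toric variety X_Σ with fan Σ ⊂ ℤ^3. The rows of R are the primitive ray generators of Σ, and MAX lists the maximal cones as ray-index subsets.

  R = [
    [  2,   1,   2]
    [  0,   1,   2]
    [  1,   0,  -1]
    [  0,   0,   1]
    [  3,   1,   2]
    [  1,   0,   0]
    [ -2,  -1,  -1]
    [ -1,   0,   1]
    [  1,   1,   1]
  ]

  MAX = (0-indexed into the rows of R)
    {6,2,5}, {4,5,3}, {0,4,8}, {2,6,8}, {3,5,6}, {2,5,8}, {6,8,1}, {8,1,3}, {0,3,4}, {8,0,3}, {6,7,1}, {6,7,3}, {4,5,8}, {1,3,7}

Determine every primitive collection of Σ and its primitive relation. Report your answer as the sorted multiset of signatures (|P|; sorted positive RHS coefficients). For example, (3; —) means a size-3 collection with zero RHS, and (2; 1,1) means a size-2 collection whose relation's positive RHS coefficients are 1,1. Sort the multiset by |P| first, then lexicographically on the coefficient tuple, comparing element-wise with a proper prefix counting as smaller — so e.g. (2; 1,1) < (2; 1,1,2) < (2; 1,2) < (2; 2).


Δ(Σ) — 9 vertices, 20 min non-faces:

  P = {2,7}:  v_{2} + v_{7} = 0  ⇒ sig = (2; —)
  P = {0,5}:  v_{0} + v_{5} = v_{4}  ⇒ sig = (2; 1)
  P = {0,6}:  v_{0} + v_{6} = v_{3}  ⇒ sig = (2; 1)
  P = {1,2}:  v_{1} + v_{2} = v_{8}  ⇒ sig = (2; 1)
  P = {2,3}:  v_{2} + v_{3} = v_{5}  ⇒ sig = (2; 1)
  P = {5,7}:  v_{5} + v_{7} = v_{3}  ⇒ sig = (2; 1)
  P = {7,8}:  v_{7} + v_{8} = v_{1}  ⇒ sig = (2; 1)
  P = {1,5}:  v_{1} + v_{5} = v_{3} + v_{8}  ⇒ sig = (2; 1,1)
  P = {4,6}:  v_{4} + v_{6} = v_{3} + v_{5}  ⇒ sig = (2; 1,1)
  P = {4,7}:  v_{4} + v_{7} = v_{0} + v_{3}  ⇒ sig = (2; 1,1)
  P = {1,4}:  v_{1} + v_{4} = v_{0} + v_{3} + v_{8}  ⇒ sig = (2; 1,1,1)
  P = {0,2}:  v_{0} + v_{2} = 2·v_{5} + v_{8}  ⇒ sig = (2; 1,2)
  P = {0,7}:  v_{0} + v_{7} = 2·v_{3} + v_{8}  ⇒ sig = (2; 1,2)
  P = {2,4}:  v_{2} + v_{4} = 3·v_{5} + v_{8}  ⇒ sig = (2; 1,3)
  P = {0,1}:  v_{0} + v_{1} = 2·v_{3} + 2·v_{8}  ⇒ sig = (2; 2,2)
  P = {5,6,8}:  v_{5} + v_{6} + v_{8} = 0  ⇒ sig = (3; —)
  P = {3,5,8}:  v_{3} + v_{5} + v_{8} = v_{0}  ⇒ sig = (3; 1)
  P = {3,6,8}:  v_{3} + v_{6} + v_{8} = v_{7}  ⇒ sig = (3; 1)
  P = {1,3,6}:  v_{1} + v_{3} + v_{6} = 2·v_{7}  ⇒ sig = (3; 2)
  P = {3,4,8}:  v_{3} + v_{4} + v_{8} = 2·v_{0}  ⇒ sig = (3; 2)

so the primitive-relation signature multiset is
    |P|=2: 15 collections, coeffs (), (1), (1), (1), (1), (1), (1), (1,1), (1,1), (1,1), (1,1,1), (1,2), (1,2), (1,3), (2,2)
    |P|=3: 5 collections, coeffs (), (1), (1), (2), (2)


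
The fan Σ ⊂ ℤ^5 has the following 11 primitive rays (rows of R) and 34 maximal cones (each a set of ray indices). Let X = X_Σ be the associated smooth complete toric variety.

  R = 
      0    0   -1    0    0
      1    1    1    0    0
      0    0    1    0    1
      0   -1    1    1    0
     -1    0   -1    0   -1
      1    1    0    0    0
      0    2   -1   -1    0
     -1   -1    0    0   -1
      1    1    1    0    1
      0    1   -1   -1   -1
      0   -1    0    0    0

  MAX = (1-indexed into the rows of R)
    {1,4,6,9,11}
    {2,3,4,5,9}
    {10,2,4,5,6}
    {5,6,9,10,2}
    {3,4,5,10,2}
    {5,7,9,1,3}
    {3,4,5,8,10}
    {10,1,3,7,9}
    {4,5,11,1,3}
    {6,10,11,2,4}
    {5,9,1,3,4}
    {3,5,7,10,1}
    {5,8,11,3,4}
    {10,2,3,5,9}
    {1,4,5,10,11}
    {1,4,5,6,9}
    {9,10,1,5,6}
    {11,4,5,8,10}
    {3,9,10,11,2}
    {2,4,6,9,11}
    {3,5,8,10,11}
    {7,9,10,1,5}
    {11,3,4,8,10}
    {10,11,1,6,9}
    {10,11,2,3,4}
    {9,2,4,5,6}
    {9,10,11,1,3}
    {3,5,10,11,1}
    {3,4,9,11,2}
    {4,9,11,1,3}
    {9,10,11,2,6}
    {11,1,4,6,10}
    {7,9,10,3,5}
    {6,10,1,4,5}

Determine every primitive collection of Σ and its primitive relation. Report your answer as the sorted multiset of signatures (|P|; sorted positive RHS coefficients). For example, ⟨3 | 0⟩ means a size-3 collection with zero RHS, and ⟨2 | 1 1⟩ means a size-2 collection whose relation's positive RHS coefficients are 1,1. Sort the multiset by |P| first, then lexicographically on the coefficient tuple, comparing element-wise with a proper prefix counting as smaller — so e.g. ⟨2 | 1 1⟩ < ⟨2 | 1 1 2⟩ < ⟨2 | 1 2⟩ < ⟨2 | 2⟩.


The 18 primitive collections of Σ (r=11, n=5):

  P={1,2}:  v_{1} + v_{2} = v_{6}  ⟹  sig = ⟨2 | 1⟩
  P={3,6}:  v_{3} + v_{6} = v_{9}  ⟹  sig = ⟨2 | 1⟩
  P={1,8}:  v_{1} + v_{8} = v_{5} + v_{11}  ⟹  sig = ⟨2 | 1 1⟩
  P={4,7}:  v_{4} + v_{7} = v_{5} + v_{9}  ⟹  sig = ⟨2 | 1 1⟩
  P={6,8}:  v_{6} + v_{8} = v_{4} + v_{10}  ⟹  sig = ⟨2 | 1 1⟩
  P={7,8}:  v_{7} + v_{8} = v_{3} + v_{5} + v_{10}  ⟹  sig = ⟨2 | 1 1 1⟩
  P={7,11}:  v_{7} + v_{11} = v_{1} + v_{3} + v_{10}  ⟹  sig = ⟨2 | 1 1 1⟩
  P={8,9}:  v_{8} + v_{9} = v_{3} + v_{4} + v_{10}  ⟹  sig = ⟨2 | 1 1 1⟩
  P={6,7}:  v_{6} + v_{7} = v_{1} + v_{5} + 2·v_{9} + v_{10}  ⟹  sig = ⟨2 | 1 1 1 2⟩
  P={2,7}:  v_{2} + v_{7} = v_{5} + 2·v_{9} + v_{10}  ⟹  sig = ⟨2 | 1 1 2⟩
  P={2,8}:  v_{2} + v_{8} = v_{3} + 2·v_{4} + 2·v_{10}  ⟹  sig = ⟨2 | 1 2 2⟩
  P={5,9,11}:  v_{5} + v_{9} + v_{11} = 0  ⟹  sig = ⟨3 | 0⟩
  P={4,9,10}:  v_{4} + v_{9} + v_{10} = v_{2}  ⟹  sig = ⟨3 | 1⟩
  P={2,5,11}:  v_{2} + v_{5} + v_{11} = v_{4} + v_{10}  ⟹  sig = ⟨3 | 1 1⟩
  P={5,6,11}:  v_{5} + v_{6} + v_{11} = v_{1} + v_{4} + v_{10}  ⟹  sig = ⟨3 | 1 1 1⟩
  P={1,3,4,10}:  v_{1} + v_{3} + v_{4} + v_{10} = 0  ⟹  sig = ⟨4 | 0⟩
  P={1,3,5,9,10}:  v_{1} + v_{3} + v_{5} + v_{9} + v_{10} = v_{7}  ⟹  sig = ⟨5 | 1⟩
  P={3,4,5,10,11}:  v_{3} + v_{4} + v_{5} + v_{10} + v_{11} = v_{8}  ⟹  sig = ⟨5 | 1⟩

Signatures (|P|; sorted positive RHS coefficients), sorted:
    ⟨2 | 1⟩
    ⟨2 | 1⟩
    ⟨2 | 1 1⟩
    ⟨2 | 1 1⟩
    ⟨2 | 1 1⟩
    ⟨2 | 1 1 1⟩
    ⟨2 | 1 1 1⟩
    ⟨2 | 1 1 1⟩
    ⟨2 | 1 1 1 2⟩
    ⟨2 | 1 1 2⟩
    ⟨2 | 1 2 2⟩
    ⟨3 | 0⟩
    ⟨3 | 1⟩
    ⟨3 | 1 1⟩
    ⟨3 | 1 1 1⟩
    ⟨4 | 0⟩
    ⟨5 | 1⟩
    ⟨5 | 1⟩


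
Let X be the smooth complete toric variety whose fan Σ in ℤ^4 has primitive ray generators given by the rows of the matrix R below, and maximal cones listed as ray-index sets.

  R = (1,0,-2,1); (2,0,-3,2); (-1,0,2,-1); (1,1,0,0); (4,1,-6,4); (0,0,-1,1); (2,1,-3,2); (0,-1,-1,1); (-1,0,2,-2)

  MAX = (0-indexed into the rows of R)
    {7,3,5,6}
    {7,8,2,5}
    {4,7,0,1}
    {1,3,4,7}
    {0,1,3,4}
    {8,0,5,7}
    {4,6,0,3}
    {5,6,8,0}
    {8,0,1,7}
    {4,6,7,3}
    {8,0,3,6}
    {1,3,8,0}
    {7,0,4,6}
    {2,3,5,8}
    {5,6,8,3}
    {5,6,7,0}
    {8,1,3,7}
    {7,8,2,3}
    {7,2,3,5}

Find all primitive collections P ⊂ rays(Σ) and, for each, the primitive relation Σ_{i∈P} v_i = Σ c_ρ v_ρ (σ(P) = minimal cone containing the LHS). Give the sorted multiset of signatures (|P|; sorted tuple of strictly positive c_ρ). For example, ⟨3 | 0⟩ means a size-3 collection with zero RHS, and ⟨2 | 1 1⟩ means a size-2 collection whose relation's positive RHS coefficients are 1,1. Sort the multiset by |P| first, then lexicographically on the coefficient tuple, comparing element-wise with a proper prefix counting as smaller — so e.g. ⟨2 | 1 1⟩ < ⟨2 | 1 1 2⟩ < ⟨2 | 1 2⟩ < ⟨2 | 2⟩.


Δ(Σ) — 9 vertices, 12 min non-faces:

  • {0,2}:  v_{0} + v_{2} = 0  ⟹  sig = ⟨2 | 0⟩
  • {1,6}:  v_{1} + v_{6} = v_{4}  ⟹  sig = ⟨2 | 1⟩
  • {1,2}:  v_{1} + v_{2} = v_{3} + v_{7}  ⟹  sig = ⟨2 | 1 1⟩
  • {1,5}:  v_{1} + v_{5} = v_{6} + v_{7}  ⟹  sig = ⟨2 | 1 1⟩
  • {2,6}:  v_{2} + v_{6} = v_{3} + v_{5}  ⟹  sig = ⟨2 | 1 1⟩
  • {2,4}:  v_{2} + v_{4} = v_{3} + v_{6} + v_{7}  ⟹  sig = ⟨2 | 1 1 1⟩
  • {4,5}:  v_{4} + v_{5} = 2·v_{6} + v_{7}  ⟹  sig = ⟨2 | 1 2⟩
  • {4,8}:  v_{4} + v_{8} = 2·v_{0} + v_{3}  ⟹  sig = ⟨2 | 1 2⟩
  • {0,3,5}:  v_{0} + v_{3} + v_{5} = v_{6}  ⟹  sig = ⟨3 | 1⟩
  • {0,3,7}:  v_{0} + v_{3} + v_{7} = v_{1}  ⟹  sig = ⟨3 | 1⟩
  • {6,7,8}:  v_{6} + v_{7} + v_{8} = v_{0}  ⟹  sig = ⟨3 | 1⟩
  • {3,5,7,8}:  v_{3} + v_{5} + v_{7} + v_{8} = 0  ⟹  sig = ⟨4 | 0⟩

Signatures (|P|; sorted positive RHS coefficients), sorted:
{ ⟨2 | 0⟩,  ⟨2 | 1⟩,  ⟨2 | 1 1⟩ ×3,  ⟨2 | 1 1 1⟩,  ⟨2 | 1 2⟩ ×2,  ⟨3 | 1⟩ ×3,  ⟨4 | 0⟩ }


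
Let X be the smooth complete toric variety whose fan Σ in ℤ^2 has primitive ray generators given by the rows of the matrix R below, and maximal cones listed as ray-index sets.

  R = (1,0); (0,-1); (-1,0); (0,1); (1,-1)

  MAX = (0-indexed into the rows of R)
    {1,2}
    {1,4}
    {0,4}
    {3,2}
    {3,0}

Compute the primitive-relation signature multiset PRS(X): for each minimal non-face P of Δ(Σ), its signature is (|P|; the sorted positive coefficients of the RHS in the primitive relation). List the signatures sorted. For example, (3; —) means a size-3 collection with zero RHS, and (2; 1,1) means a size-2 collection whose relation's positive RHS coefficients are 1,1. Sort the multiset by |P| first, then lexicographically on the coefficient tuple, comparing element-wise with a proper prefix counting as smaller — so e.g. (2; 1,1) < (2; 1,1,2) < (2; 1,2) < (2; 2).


The 5 primitive collections of Σ (r=5, n=2):

  {0,2}:  v_{0} + v_{2} = 0 ; sig = (2; —)
  {1,3}:  v_{1} + v_{3} = 0 ; sig = (2; —)
  {0,1}:  v_{0} + v_{1} = v_{4} ; sig = (2; 1)
  {2,4}:  v_{2} + v_{4} = v_{1} ; sig = (2; 1)
  {3,4}:  v_{3} + v_{4} = v_{0} ; sig = (2; 1)

Signatures (|P|; sorted positive RHS coefficients), sorted:
    (2; —)
    (2; —)
    (2; 1)
    (2; 1)
    (2; 1)


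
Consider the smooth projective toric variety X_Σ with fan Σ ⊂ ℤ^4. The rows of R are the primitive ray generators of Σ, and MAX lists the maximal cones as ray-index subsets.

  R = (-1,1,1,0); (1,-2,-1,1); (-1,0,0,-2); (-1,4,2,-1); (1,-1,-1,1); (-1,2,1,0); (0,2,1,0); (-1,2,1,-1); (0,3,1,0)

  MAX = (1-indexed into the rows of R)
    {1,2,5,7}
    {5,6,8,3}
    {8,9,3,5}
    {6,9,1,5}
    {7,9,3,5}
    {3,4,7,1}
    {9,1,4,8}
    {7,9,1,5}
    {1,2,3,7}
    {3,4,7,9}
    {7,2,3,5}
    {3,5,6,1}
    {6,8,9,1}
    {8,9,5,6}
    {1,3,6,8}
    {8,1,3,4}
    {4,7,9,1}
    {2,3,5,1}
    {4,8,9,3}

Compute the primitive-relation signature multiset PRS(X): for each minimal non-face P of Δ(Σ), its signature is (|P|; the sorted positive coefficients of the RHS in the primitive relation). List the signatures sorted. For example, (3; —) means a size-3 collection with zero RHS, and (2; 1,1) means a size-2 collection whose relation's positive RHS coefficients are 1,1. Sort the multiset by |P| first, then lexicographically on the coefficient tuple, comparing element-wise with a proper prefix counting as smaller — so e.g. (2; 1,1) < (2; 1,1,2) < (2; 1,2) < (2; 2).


Σ has 12 primitive collections:

  P = {2,8}:  v_{2} + v_{8} = 0  so sig = (2; —)
  P = {2,4}:  v_{2} + v_{4} = v_{7}  so sig = (2; 1)
  P = {4,5}:  v_{4} + v_{5} = v_{9}  so sig = (2; 1)
  P = {7,8}:  v_{7} + v_{8} = v_{4}  so sig = (2; 1)
  P = {2,6}:  v_{2} + v_{6} = v_{1} + v_{5}  so sig = (2; 1,1)
  P = {2,9}:  v_{2} + v_{9} = v_{5} + v_{7}  so sig = (2; 1,1)
  P = {6,7}:  v_{6} + v_{7} = v_{1} + v_{9}  so sig = (2; 1,1)
  P = {4,6}:  v_{4} + v_{6} = v_{1} + v_{8} + v_{9}  so sig = (2; 1,1,1)
  P = {1,5,8}:  v_{1} + v_{5} + v_{8} = v_{6}  so sig = (3; 1)
  P = {3,6,9}:  v_{3} + v_{6} + v_{9} = v_{5} + 3·v_{8}  so sig = (3; 1,3)
  P = {1,3,9}:  v_{1} + v_{3} + v_{9} = 2·v_{8}  so sig = (3; 2)
  P = {1,3,5,7}:  v_{1} + v_{3} + v_{5} + v_{7} = v_{8}  so sig = (4; 1)

Hence PRS(X_Σ) =
    (2; —)
    (2; 1)
    (2; 1)
    (2; 1)
    (2; 1,1)
    (2; 1,1)
    (2; 1,1)
    (2; 1,1,1)
    (3; 1)
    (3; 1,3)
    (3; 2)
    (4; 1)


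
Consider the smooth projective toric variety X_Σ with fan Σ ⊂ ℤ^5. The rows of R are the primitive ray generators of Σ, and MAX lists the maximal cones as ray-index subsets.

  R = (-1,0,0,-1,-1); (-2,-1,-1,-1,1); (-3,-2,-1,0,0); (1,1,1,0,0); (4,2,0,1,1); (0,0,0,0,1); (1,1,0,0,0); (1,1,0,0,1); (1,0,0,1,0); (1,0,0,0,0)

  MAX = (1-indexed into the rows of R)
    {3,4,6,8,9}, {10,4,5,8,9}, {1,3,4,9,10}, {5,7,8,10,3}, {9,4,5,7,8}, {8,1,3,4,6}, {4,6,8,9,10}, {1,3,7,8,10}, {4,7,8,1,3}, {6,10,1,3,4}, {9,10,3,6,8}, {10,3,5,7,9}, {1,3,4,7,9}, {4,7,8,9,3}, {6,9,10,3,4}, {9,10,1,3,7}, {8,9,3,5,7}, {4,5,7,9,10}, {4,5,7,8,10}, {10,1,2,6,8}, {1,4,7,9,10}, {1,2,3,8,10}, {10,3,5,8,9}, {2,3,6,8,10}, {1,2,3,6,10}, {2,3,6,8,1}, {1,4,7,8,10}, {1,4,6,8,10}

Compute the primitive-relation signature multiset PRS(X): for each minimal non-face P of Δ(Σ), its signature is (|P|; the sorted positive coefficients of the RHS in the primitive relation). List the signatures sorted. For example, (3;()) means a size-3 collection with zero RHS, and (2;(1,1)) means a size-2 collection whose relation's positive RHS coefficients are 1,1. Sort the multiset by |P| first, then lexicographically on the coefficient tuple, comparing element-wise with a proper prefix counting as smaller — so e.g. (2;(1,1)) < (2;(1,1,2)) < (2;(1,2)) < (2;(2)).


|primitive collections| = 14. Relations:

  {6,7}:  v_{6} + v_{7} = v_{8}  ⟹  sig = (2;(1))
  {2,9}:  v_{2} + v_{9} = v_{3} + v_{8} + v_{10}  ⟹  sig = (2;(1,1,1))
  {2,7}:  v_{2} + v_{7} = v_{1} + v_{3} + 2·v_{8} + v_{10}  ⟹  sig = (2;(1,1,1,2))
  {5,6}:  v_{5} + v_{6} = 2·v_{8} + v_{9} + v_{10}  ⟹  sig = (2;(1,1,2))
  {2,5}:  v_{2} + v_{5} = v_{3} + v_{7} + 2·v_{8} + 2·v_{10}  ⟹  sig = (2;(1,1,2,2))
  {1,5}:  v_{1} + v_{5} = 2·v_{7} + v_{10}  ⟹  sig = (2;(1,2))
  {2,4}:  v_{2} + v_{4} = v_{1} + 2·v_{6}  ⟹  sig = (2;(1,2))
  {1,6,9}:  v_{1} + v_{6} + v_{9} = 0  ⟹  sig = (3;())
  {1,8,9}:  v_{1} + v_{8} + v_{9} = v_{7}  ⟹  sig = (3;(1))
  {3,4,5}:  v_{3} + v_{4} + v_{5} = v_{8} + v_{9}  ⟹  sig = (3;(1,1))
  {3,4,7,10}:  v_{3} + v_{4} + v_{7} + v_{10} = 0  ⟹  sig = (4;())
  {3,4,8,10}:  v_{3} + v_{4} + v_{8} + v_{10} = v_{6}  ⟹  sig = (4;(1))
  {7,8,9,10}:  v_{7} + v_{8} + v_{9} + v_{10} = v_{5}  ⟹  sig = (4;(1))
  {1,3,6,8,10}:  v_{1} + v_{3} + v_{6} + v_{8} + v_{10} = v_{2}  ⟹  sig = (5;(1))

Hence PRS(X_Σ) =
    (2;(1))
    (2;(1,1,1))
    (2;(1,1,1,2))
    (2;(1,1,2))
    (2;(1,1,2,2))
    (2;(1,2))
    (2;(1,2))
    (3;())
    (3;(1))
    (3;(1,1))
    (4;())
    (4;(1))
    (4;(1))
    (5;(1))


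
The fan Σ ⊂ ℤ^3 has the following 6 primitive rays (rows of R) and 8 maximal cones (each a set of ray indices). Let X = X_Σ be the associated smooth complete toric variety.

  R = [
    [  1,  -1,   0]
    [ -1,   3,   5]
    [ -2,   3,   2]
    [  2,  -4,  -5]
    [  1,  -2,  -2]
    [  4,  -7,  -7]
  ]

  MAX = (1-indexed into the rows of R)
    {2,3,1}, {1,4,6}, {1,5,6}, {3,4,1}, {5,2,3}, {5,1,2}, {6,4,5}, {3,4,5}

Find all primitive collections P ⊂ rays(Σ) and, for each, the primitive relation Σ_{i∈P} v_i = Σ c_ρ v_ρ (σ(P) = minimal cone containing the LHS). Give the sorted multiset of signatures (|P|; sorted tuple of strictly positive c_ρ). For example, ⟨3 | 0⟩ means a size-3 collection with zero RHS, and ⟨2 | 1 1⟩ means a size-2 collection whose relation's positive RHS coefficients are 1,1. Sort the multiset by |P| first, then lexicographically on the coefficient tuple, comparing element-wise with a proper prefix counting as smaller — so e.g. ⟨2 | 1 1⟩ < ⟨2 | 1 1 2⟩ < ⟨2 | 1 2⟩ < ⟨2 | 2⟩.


Σ has 5 primitive collections:

  • {2,4}:  v_{2} + v_{4} = v_{1}  so sig = ⟨2 | 1⟩
  • {3,6}:  v_{3} + v_{6} = v_{4}  so sig = ⟨2 | 1⟩
  • {2,6}:  v_{2} + v_{6} = 2·v_{1} + v_{5}  so sig = ⟨2 | 1 2⟩
  • {1,3,5}:  v_{1} + v_{3} + v_{5} = 0  so sig = ⟨3 | 0⟩
  • {1,4,5}:  v_{1} + v_{4} + v_{5} = v_{6}  so sig = ⟨3 | 1⟩

Hence PRS(X_Σ) =
    |P|=2: 3 collections, coeffs (1), (1), (1,2)
    |P|=3: 2 collections, coeffs (), (1)


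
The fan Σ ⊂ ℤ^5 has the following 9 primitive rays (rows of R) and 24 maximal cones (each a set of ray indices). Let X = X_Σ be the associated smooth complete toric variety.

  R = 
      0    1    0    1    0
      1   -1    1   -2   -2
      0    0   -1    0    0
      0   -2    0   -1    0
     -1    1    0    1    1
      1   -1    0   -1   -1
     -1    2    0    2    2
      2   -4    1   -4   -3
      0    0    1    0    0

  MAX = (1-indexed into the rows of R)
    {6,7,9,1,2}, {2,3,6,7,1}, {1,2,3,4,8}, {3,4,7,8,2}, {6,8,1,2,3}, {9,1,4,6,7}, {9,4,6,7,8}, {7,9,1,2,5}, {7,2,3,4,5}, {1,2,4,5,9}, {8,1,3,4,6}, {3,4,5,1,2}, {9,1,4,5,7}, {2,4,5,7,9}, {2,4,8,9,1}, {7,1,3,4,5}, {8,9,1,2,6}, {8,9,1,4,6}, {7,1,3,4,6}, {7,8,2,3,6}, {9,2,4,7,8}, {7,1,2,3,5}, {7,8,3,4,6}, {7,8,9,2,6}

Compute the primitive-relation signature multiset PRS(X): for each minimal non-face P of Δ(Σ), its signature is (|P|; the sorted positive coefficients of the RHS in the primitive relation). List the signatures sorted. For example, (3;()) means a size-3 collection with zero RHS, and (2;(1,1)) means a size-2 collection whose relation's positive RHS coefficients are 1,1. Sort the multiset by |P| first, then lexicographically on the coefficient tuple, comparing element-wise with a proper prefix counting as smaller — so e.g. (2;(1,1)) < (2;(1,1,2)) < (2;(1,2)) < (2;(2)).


Σ has 6 primitive collections:

  • {3,9}:  v_{3} + v_{9} = 0  ⟹  sig = (2;())
  • {5,6}:  v_{5} + v_{6} = 0  ⟹  sig = (2;())
  • {5,8}:  v_{5} + v_{8} = v_{2} + v_{4}  ⟹  sig = (2;(1,1))
  • {2,4,6}:  v_{2} + v_{4} + v_{6} = v_{8}  ⟹  sig = (3;(1))
  • {1,7,8}:  v_{1} + v_{7} + v_{8} = v_{6} + v_{9}  ⟹  sig = (3;(1,1))
  • {1,2,4,7}:  v_{1} + v_{2} + v_{4} + v_{7} = v_{9}  ⟹  sig = (4;(1))

Signatures (|P|; sorted positive RHS coefficients), sorted:
{ (2;()) ×2,  (2;(1,1)),  (3;(1)),  (3;(1,1)),  (4;(1)) }


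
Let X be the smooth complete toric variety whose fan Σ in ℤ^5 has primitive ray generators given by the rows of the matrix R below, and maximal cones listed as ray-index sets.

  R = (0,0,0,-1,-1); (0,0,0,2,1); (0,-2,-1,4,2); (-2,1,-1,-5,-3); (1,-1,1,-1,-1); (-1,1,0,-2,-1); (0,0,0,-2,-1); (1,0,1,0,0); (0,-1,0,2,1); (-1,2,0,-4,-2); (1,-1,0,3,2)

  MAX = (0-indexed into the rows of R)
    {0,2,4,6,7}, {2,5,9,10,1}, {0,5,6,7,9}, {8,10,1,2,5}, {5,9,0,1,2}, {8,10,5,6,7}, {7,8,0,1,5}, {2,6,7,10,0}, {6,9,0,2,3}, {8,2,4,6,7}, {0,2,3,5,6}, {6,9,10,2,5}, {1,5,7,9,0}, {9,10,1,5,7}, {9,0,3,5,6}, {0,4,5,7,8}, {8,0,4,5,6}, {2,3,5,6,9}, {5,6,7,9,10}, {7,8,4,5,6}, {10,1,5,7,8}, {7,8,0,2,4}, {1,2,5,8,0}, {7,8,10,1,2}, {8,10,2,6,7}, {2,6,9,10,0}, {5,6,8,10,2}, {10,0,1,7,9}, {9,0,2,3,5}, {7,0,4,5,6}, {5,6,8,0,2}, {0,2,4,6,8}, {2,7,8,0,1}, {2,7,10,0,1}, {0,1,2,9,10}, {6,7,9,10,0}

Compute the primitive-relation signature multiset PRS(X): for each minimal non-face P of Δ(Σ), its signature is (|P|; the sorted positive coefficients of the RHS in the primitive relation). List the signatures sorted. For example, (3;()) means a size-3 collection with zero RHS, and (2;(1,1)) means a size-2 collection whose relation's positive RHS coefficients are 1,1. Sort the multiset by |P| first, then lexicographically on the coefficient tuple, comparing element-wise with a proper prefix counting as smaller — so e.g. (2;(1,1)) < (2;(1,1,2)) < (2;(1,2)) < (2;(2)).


Primitive collections (17):

  P={1,6}:  v_{1} + v_{6} = 0  →  sig = (2;())
  P={8,9}:  v_{8} + v_{9} = v_{5}  →  sig = (2;(1))
  P={1,4}:  v_{1} + v_{4} = v_{0} + v_{7} + v_{8}  →  sig = (2;(1,1,1))
  P={3,7}:  v_{3} + v_{7} = v_{0} + v_{5} + v_{6}  →  sig = (2;(1,1,1))
  P={3,10}:  v_{3} + v_{10} = v_{2} + v_{6} + v_{9}  →  sig = (2;(1,1,1))
  P={1,3}:  v_{1} + v_{3} = v_{0} + v_{2} + v_{5} + v_{9}  →  sig = (2;(1,1,1,1))
  P={4,9}:  v_{4} + v_{9} = v_{0} + v_{5} + v_{6} + v_{7}  →  sig = (2;(1,1,1,1))
  P={3,8}:  v_{3} + v_{8} = v_{0} + v_{2} + 2·v_{5} + v_{6}  →  sig = (2;(1,1,1,2))
  P={4,10}:  v_{4} + v_{10} = v_{2} + v_{6} + 2·v_{7}  →  sig = (2;(1,1,2))
  P={3,4}:  v_{3} + v_{4} = 2·v_{0} + v_{5} + 2·v_{6} + v_{8}  →  sig = (2;(1,1,2,2))
  P={0,5,10}:  v_{0} + v_{5} + v_{10} = 0  →  sig = (3;())
  P={2,7,9}:  v_{2} + v_{7} + v_{9} = 0  →  sig = (3;())
  P={2,5,7}:  v_{2} + v_{5} + v_{7} = v_{8}  →  sig = (3;(1))
  P={0,8,10}:  v_{0} + v_{8} + v_{10} = v_{2} + v_{7}  →  sig = (3;(1,1))
  P={2,4,5}:  v_{2} + v_{4} + v_{5} = v_{0} + v_{6} + 2·v_{8}  →  sig = (3;(1,1,2))
  P={0,6,7,8}:  v_{0} + v_{6} + v_{7} + v_{8} = v_{4}  →  sig = (4;(1))
  P={0,2,5,6,9}:  v_{0} + v_{2} + v_{5} + v_{6} + v_{9} = v_{3}  →  sig = (5;(1))

Signatures (|P|; sorted positive RHS coefficients), sorted:
{ (2;()),  (2;(1)),  (2;(1,1,1)) ×3,  (2;(1,1,1,1)) ×2,  (2;(1,1,1,2)),  (2;(1,1,2)),  (2;(1,1,2,2)),  (3;()) ×2,  (3;(1)),  (3;(1,1)),  (3;(1,1,2)),  (4;(1)),  (5;(1)) }


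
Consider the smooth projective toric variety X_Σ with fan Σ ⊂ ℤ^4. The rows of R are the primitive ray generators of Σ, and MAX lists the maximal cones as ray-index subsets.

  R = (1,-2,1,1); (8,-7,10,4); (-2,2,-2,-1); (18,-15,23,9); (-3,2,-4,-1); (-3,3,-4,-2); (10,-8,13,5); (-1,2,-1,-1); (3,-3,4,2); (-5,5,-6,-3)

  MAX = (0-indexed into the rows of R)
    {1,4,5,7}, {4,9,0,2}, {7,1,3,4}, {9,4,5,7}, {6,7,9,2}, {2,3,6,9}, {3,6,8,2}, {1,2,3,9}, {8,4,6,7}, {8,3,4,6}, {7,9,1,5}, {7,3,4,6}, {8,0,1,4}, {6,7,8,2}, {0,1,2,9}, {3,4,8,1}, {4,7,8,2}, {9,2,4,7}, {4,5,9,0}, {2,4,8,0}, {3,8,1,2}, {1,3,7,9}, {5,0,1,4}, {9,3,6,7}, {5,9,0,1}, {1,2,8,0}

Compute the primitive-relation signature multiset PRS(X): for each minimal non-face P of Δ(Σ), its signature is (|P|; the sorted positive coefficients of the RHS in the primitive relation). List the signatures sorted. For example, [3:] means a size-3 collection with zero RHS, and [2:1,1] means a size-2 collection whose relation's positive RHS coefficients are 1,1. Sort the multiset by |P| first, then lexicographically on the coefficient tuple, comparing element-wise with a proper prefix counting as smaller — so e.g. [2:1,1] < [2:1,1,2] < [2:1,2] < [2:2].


Δ(Σ) — 10 vertices, 19 min non-faces:

  {0,7}:  v_{0} + v_{7} = 0  so sig = [2:]
  {5,8}:  v_{5} + v_{8} = 0  so sig = [2:]
  {1,6}:  v_{1} + v_{6} = v_{3}  so sig = [2:1]
  {2,5}:  v_{2} + v_{5} = v_{9}  so sig = [2:1]
  {8,9}:  v_{8} + v_{9} = v_{2}  so sig = [2:1]
  {0,6}:  v_{0} + v_{6} = v_{1} + v_{8}  so sig = [2:1,1]
  {5,6}:  v_{5} + v_{6} = v_{1} + v_{7}  so sig = [2:1,1]
  {0,3}:  v_{0} + v_{3} = 2·v_{1} + v_{8}  so sig = [2:1,2]
  {3,5}:  v_{3} + v_{5} = 2·v_{1} + v_{7}  so sig = [2:1,2]
  {1,4,9}:  v_{1} + v_{4} + v_{9} = 0  so sig = [3:]
  {1,2,4}:  v_{1} + v_{2} + v_{4} = v_{8}  so sig = [3:1]
  {1,7,8}:  v_{1} + v_{7} + v_{8} = v_{6}  so sig = [3:1]
  {3,4,9}:  v_{3} + v_{4} + v_{9} = v_{6}  so sig = [3:1]
  {1,2,7}:  v_{1} + v_{2} + v_{7} = v_{6} + v_{9}  so sig = [3:1,1]
  {2,3,4}:  v_{2} + v_{3} + v_{4} = v_{6} + v_{8}  so sig = [3:1,1]
  {4,6,9}:  v_{4} + v_{6} + v_{9} = v_{7} + v_{8}  so sig = [3:1,1]
  {2,3,7}:  v_{2} + v_{3} + v_{7} = 2·v_{6} + v_{9}  so sig = [3:1,2]
  {2,4,6}:  v_{2} + v_{4} + v_{6} = v_{7} + 2·v_{8}  so sig = [3:1,2]
  {3,7,8}:  v_{3} + v_{7} + v_{8} = 2·v_{6}  so sig = [3:2]

Sorted signature multiset PRS(X):
    |P|=2: 9 collections, coeffs (), (), (1), (1), (1), (1,1), (1,1), (1,2), (1,2)
    |P|=3: 10 collections, coeffs (), (1), (1), (1), (1,1), (1,1), (1,1), (1,2), (1,2), (2)


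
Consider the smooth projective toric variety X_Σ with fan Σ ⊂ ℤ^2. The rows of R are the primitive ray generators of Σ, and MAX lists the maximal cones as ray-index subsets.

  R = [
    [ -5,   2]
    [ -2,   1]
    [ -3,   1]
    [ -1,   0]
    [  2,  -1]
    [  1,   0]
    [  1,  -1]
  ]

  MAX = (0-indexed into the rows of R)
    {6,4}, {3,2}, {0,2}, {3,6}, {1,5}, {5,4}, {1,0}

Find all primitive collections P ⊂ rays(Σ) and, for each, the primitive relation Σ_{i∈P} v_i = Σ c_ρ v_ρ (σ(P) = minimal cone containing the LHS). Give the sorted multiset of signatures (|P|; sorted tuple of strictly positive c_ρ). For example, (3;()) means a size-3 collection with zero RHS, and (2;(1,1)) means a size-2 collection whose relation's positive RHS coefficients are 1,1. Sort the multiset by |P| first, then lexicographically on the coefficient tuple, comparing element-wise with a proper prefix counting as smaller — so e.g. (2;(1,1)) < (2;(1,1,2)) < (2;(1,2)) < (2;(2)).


Primitive collections (14):

  P = {1,4}:  v_{1} + v_{4} = 0 — sig = (2;())
  P = {3,5}:  v_{3} + v_{5} = 0 — sig = (2;())
  P = {0,4}:  v_{0} + v_{4} = v_{2} — sig = (2;(1))
  P = {1,2}:  v_{1} + v_{2} = v_{0} — sig = (2;(1))
  P = {1,3}:  v_{1} + v_{3} = v_{2} — sig = (2;(1))
  P = {1,6}:  v_{1} + v_{6} = v_{3} — sig = (2;(1))
  P = {2,4}:  v_{2} + v_{4} = v_{3} — sig = (2;(1))
  P = {2,5}:  v_{2} + v_{5} = v_{1} — sig = (2;(1))
  P = {3,4}:  v_{3} + v_{4} = v_{6} — sig = (2;(1))
  P = {5,6}:  v_{5} + v_{6} = v_{4} — sig = (2;(1))
  P = {0,6}:  v_{0} + v_{6} = v_{2} + v_{3} — sig = (2;(1,1))
  P = {0,3}:  v_{0} + v_{3} = 2·v_{2} — sig = (2;(2))
  P = {0,5}:  v_{0} + v_{5} = 2·v_{1} — sig = (2;(2))
  P = {2,6}:  v_{2} + v_{6} = 2·v_{3} — sig = (2;(2))

Sorted signature multiset PRS(X):
[(2;()), (2;()), (2;(1)), (2;(1)), (2;(1)), (2;(1)), (2;(1)), (2;(1)), (2;(1)), (2;(1)), (2;(1,1)), (2;(2)), (2;(2)), (2;(2))]


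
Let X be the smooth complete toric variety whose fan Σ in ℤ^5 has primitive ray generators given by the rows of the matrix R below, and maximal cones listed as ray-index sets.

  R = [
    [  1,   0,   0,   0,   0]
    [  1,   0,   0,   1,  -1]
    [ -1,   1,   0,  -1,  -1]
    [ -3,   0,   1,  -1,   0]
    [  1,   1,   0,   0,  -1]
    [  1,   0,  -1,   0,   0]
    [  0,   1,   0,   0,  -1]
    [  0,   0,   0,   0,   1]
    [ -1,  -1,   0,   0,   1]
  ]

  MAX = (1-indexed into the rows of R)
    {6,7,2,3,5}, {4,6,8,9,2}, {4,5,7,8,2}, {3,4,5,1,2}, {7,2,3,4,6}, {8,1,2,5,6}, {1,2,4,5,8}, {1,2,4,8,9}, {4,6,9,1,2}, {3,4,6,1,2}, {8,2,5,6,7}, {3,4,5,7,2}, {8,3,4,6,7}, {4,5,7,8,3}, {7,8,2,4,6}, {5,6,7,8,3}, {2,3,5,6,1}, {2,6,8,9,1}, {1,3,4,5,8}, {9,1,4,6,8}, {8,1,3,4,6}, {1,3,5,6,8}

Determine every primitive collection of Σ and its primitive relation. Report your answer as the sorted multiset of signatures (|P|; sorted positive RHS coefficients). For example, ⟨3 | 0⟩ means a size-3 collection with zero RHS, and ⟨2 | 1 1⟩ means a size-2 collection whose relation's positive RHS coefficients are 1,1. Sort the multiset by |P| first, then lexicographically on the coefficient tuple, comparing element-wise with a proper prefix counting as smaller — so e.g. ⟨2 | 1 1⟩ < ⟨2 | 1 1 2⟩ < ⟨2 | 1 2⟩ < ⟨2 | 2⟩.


Minimal non-faces — 7 found among 9 rays, 22 max cones:

  P = {5,9}:  v_{5} + v_{9} = 0  ⇒ sig = ⟨2 | 0⟩
  P = {1,7}:  v_{1} + v_{7} = v_{5}  ⇒ sig = ⟨2 | 1⟩
  P = {3,9}:  v_{3} + v_{9} = v_{4} + v_{6}  ⇒ sig = ⟨2 | 1 1⟩
  P = {7,9}:  v_{7} + v_{9} = v_{2} + v_{4} + v_{6} + v_{8}  ⇒ sig = ⟨2 | 1 1 1 1⟩
  P = {2,3,8}:  v_{2} + v_{3} + v_{8} = v_{7}  ⇒ sig = ⟨3 | 1⟩
  P = {4,5,6}:  v_{4} + v_{5} + v_{6} = v_{3}  ⇒ sig = ⟨3 | 1⟩
  P = {1,2,4,6,8}:  v_{1} + v_{2} + v_{4} + v_{6} + v_{8} = 0  ⇒ sig = ⟨5 | 0⟩

Hence PRS(X_Σ) =
    |P|=2: 4 collections, coeffs (), (1), (1,1), (1,1,1,1)
    |P|=3: 2 collections, coeffs (1), (1)
    |P|=5: 1 collection, coeffs ()


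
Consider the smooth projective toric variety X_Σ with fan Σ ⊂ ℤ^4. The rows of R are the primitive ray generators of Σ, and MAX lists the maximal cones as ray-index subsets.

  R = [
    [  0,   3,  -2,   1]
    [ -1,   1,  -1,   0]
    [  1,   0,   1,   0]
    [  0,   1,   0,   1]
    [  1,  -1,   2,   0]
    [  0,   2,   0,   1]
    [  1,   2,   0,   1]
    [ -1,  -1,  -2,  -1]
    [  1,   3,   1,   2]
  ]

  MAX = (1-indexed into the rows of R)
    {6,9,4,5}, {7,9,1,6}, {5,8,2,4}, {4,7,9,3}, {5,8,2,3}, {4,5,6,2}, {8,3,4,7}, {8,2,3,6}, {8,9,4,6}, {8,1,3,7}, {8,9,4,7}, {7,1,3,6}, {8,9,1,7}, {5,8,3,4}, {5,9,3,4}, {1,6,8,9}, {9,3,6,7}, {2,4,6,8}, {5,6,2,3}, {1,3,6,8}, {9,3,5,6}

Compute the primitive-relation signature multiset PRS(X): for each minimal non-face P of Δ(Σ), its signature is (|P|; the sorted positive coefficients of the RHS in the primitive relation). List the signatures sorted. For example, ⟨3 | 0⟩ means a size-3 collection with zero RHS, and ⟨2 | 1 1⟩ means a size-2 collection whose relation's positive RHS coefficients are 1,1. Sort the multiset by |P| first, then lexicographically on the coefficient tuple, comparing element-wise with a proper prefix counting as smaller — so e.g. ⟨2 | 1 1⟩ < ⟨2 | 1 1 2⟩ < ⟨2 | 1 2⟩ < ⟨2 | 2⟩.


Minimal non-faces — 14 found among 9 rays, 21 max cones:

  {1,5}:  v_{1} + v_{5} = v_{7}  so sig = ⟨2 | 1⟩
  {2,7}:  v_{2} + v_{7} = v_{3} + 2·v_{6} + v_{8}  so sig = ⟨2 | 1 1 2⟩
  {5,7}:  v_{5} + v_{7} = 2·v_{3} + v_{4}  so sig = ⟨2 | 1 2⟩
  {1,2}:  v_{1} + v_{2} = v_{3} + 3·v_{6} + 2·v_{8}  so sig = ⟨2 | 1 2 3⟩
  {2,9}:  v_{2} + v_{9} = 2·v_{6}  so sig = ⟨2 | 2⟩
  {1,4}:  v_{1} + v_{4} = 2·v_{8} + 2·v_{9}  so sig = ⟨2 | 2 2⟩
  {5,6,8}:  v_{5} + v_{6} + v_{8} = 0  so sig = ⟨3 | 0⟩
  {2,3,4}:  v_{2} + v_{3} + v_{4} = v_{6}  so sig = ⟨3 | 1⟩
  {3,4,6}:  v_{3} + v_{4} + v_{6} = v_{9}  so sig = ⟨3 | 1⟩
  {3,8,9}:  v_{3} + v_{8} + v_{9} = v_{7}  so sig = ⟨3 | 1⟩
  {6,7,8}:  v_{6} + v_{7} + v_{8} = v_{1}  so sig = ⟨3 | 1⟩
  {5,8,9}:  v_{5} + v_{8} + v_{9} = v_{3} + v_{4}  so sig = ⟨3 | 1 1⟩
  {1,3,9}:  v_{1} + v_{3} + v_{9} = v_{6} + 2·v_{7}  so sig = ⟨3 | 1 2⟩
  {4,6,7}:  v_{4} + v_{6} + v_{7} = v_{8} + 2·v_{9}  so sig = ⟨3 | 1 2⟩

Sorted signature multiset PRS(X):
    |P|=2: 6 collections, coeffs (1), (1,1,2), (1,2), (1,2,3), (2), (2,2)
    |P|=3: 8 collections, coeffs (), (1), (1), (1), (1), (1,1), (1,2), (1,2)


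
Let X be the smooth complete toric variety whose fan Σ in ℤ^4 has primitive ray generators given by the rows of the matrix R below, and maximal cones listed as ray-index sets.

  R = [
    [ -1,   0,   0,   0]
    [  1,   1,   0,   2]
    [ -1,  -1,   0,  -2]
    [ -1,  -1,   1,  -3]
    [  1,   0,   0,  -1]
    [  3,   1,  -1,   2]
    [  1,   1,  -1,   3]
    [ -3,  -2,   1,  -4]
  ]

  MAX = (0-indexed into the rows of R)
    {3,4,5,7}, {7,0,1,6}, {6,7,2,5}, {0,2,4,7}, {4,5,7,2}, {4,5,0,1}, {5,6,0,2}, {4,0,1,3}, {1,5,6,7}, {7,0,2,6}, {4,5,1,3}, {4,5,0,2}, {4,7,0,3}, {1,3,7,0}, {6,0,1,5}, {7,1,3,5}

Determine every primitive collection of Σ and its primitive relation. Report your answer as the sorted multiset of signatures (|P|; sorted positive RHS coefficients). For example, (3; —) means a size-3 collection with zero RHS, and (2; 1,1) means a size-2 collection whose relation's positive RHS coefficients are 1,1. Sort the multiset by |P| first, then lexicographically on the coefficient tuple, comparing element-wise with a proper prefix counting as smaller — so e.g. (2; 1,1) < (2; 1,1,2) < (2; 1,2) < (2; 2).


7 collections generate NE(X_Σ); each relation:

  P = {1,2}:  v_{1} + v_{2} = 0  →  sig = (2; —)
  P = {3,6}:  v_{3} + v_{6} = 0  →  sig = (2; —)
  P = {2,3}:  v_{2} + v_{3} = v_{4} + v_{7}  →  sig = (2; 1,1)
  P = {4,6}:  v_{4} + v_{6} = v_{0} + v_{5}  →  sig = (2; 1,1)
  P = {0,3,5}:  v_{0} + v_{3} + v_{5} = v_{4}  →  sig = (3; 1)
  P = {0,5,7}:  v_{0} + v_{5} + v_{7} = v_{2}  →  sig = (3; 1)
  P = {1,4,7}:  v_{1} + v_{4} + v_{7} = v_{3}  →  sig = (3; 1)

Sorted signature multiset PRS(X):
[(2; —), (2; —), (2; 1,1), (2; 1,1), (3; 1), (3; 1), (3; 1)]


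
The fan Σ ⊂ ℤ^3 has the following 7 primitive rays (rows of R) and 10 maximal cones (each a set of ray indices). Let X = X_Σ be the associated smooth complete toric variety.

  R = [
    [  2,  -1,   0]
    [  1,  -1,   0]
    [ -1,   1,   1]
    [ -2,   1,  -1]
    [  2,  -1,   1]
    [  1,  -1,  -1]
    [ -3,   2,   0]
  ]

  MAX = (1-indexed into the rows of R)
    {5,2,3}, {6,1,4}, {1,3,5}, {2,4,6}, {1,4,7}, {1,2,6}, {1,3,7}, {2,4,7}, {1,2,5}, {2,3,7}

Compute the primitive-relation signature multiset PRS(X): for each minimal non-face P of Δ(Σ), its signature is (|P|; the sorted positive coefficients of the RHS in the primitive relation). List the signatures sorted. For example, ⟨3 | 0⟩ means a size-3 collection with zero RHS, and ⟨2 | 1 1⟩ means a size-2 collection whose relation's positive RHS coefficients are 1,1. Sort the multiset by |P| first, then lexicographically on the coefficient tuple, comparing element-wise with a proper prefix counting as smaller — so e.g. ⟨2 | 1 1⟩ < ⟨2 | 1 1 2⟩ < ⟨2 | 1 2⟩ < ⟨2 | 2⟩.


9 minimal non-faces of Δ(Σ) (on 7 rays):

  P={3,6}:  v_{3} + v_{6} = 0  so sig = ⟨2 | 0⟩
  P={4,5}:  v_{4} + v_{5} = 0  so sig = ⟨2 | 0⟩
  P={3,4}:  v_{3} + v_{4} = v_{7}  so sig = ⟨2 | 1⟩
  P={5,7}:  v_{5} + v_{7} = v_{3}  so sig = ⟨2 | 1⟩
  P={6,7}:  v_{6} + v_{7} = v_{4}  so sig = ⟨2 | 1⟩
  P={5,6}:  v_{5} + v_{6} = v_{1} + v_{2}  so sig = ⟨2 | 1 1⟩
  P={1,2,7}:  v_{1} + v_{2} + v_{7} = 0  so sig = ⟨3 | 0⟩
  P={1,2,3}:  v_{1} + v_{2} + v_{3} = v_{5}  so sig = ⟨3 | 1⟩
  P={1,2,4}:  v_{1} + v_{2} + v_{4} = v_{6}  so sig = ⟨3 | 1⟩

so the primitive-relation signature multiset is
    ⟨2 | 0⟩
    ⟨2 | 0⟩
    ⟨2 | 1⟩
    ⟨2 | 1⟩
    ⟨2 | 1⟩
    ⟨2 | 1 1⟩
    ⟨3 | 0⟩
    ⟨3 | 1⟩
    ⟨3 | 1⟩
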